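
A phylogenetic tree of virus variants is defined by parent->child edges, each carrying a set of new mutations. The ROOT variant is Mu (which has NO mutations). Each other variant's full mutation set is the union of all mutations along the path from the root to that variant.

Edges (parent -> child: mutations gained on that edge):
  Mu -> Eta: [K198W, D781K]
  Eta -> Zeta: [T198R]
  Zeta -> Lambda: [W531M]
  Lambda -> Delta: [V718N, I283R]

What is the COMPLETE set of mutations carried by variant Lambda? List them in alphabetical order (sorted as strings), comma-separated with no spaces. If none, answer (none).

At Mu: gained [] -> total []
At Eta: gained ['K198W', 'D781K'] -> total ['D781K', 'K198W']
At Zeta: gained ['T198R'] -> total ['D781K', 'K198W', 'T198R']
At Lambda: gained ['W531M'] -> total ['D781K', 'K198W', 'T198R', 'W531M']

Answer: D781K,K198W,T198R,W531M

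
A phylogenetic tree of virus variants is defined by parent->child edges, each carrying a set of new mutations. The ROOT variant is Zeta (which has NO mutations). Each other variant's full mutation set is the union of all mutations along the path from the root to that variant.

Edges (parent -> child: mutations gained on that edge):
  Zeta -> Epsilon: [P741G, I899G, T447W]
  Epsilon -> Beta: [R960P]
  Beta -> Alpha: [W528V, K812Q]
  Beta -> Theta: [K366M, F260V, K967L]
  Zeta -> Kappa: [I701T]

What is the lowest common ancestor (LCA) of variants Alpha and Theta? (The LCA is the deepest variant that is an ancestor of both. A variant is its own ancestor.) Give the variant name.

Answer: Beta

Derivation:
Path from root to Alpha: Zeta -> Epsilon -> Beta -> Alpha
  ancestors of Alpha: {Zeta, Epsilon, Beta, Alpha}
Path from root to Theta: Zeta -> Epsilon -> Beta -> Theta
  ancestors of Theta: {Zeta, Epsilon, Beta, Theta}
Common ancestors: {Zeta, Epsilon, Beta}
Walk up from Theta: Theta (not in ancestors of Alpha), Beta (in ancestors of Alpha), Epsilon (in ancestors of Alpha), Zeta (in ancestors of Alpha)
Deepest common ancestor (LCA) = Beta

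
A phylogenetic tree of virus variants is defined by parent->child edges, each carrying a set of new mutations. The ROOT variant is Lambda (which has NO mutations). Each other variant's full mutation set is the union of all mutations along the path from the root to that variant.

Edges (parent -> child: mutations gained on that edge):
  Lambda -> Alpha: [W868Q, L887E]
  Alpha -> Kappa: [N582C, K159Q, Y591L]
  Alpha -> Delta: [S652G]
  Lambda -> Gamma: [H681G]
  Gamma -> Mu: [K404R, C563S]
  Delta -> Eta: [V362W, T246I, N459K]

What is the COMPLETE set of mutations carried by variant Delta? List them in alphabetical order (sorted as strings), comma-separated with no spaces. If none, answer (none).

At Lambda: gained [] -> total []
At Alpha: gained ['W868Q', 'L887E'] -> total ['L887E', 'W868Q']
At Delta: gained ['S652G'] -> total ['L887E', 'S652G', 'W868Q']

Answer: L887E,S652G,W868Q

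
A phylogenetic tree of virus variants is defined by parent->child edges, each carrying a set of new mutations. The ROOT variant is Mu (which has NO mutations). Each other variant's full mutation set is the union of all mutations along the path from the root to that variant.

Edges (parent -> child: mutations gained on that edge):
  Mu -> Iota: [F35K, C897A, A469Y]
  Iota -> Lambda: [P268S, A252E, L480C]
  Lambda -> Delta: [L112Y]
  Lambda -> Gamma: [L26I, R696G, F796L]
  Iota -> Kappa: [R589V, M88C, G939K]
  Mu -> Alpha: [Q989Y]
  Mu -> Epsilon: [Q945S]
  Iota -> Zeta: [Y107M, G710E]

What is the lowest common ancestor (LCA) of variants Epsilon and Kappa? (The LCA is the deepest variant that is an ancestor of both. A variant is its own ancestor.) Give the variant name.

Answer: Mu

Derivation:
Path from root to Epsilon: Mu -> Epsilon
  ancestors of Epsilon: {Mu, Epsilon}
Path from root to Kappa: Mu -> Iota -> Kappa
  ancestors of Kappa: {Mu, Iota, Kappa}
Common ancestors: {Mu}
Walk up from Kappa: Kappa (not in ancestors of Epsilon), Iota (not in ancestors of Epsilon), Mu (in ancestors of Epsilon)
Deepest common ancestor (LCA) = Mu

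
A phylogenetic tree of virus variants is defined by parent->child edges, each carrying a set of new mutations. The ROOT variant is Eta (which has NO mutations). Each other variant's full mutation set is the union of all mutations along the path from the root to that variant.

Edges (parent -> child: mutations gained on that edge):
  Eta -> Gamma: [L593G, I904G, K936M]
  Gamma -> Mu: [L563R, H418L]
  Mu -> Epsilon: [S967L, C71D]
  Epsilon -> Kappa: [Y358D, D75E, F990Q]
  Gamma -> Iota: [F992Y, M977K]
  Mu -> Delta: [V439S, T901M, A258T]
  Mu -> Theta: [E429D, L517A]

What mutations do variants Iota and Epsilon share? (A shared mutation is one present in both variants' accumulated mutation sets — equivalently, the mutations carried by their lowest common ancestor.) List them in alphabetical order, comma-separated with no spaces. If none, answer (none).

Answer: I904G,K936M,L593G

Derivation:
Accumulating mutations along path to Iota:
  At Eta: gained [] -> total []
  At Gamma: gained ['L593G', 'I904G', 'K936M'] -> total ['I904G', 'K936M', 'L593G']
  At Iota: gained ['F992Y', 'M977K'] -> total ['F992Y', 'I904G', 'K936M', 'L593G', 'M977K']
Mutations(Iota) = ['F992Y', 'I904G', 'K936M', 'L593G', 'M977K']
Accumulating mutations along path to Epsilon:
  At Eta: gained [] -> total []
  At Gamma: gained ['L593G', 'I904G', 'K936M'] -> total ['I904G', 'K936M', 'L593G']
  At Mu: gained ['L563R', 'H418L'] -> total ['H418L', 'I904G', 'K936M', 'L563R', 'L593G']
  At Epsilon: gained ['S967L', 'C71D'] -> total ['C71D', 'H418L', 'I904G', 'K936M', 'L563R', 'L593G', 'S967L']
Mutations(Epsilon) = ['C71D', 'H418L', 'I904G', 'K936M', 'L563R', 'L593G', 'S967L']
Intersection: ['F992Y', 'I904G', 'K936M', 'L593G', 'M977K'] ∩ ['C71D', 'H418L', 'I904G', 'K936M', 'L563R', 'L593G', 'S967L'] = ['I904G', 'K936M', 'L593G']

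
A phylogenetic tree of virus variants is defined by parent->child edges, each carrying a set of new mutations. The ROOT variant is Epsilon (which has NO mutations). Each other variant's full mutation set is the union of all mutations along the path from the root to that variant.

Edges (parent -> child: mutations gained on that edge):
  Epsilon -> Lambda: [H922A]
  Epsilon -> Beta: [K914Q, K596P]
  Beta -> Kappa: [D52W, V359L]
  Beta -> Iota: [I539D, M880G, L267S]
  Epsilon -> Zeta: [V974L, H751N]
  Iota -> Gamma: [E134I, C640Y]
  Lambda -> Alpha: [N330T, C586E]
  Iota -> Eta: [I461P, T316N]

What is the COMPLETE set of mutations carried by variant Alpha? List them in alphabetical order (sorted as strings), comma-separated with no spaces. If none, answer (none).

At Epsilon: gained [] -> total []
At Lambda: gained ['H922A'] -> total ['H922A']
At Alpha: gained ['N330T', 'C586E'] -> total ['C586E', 'H922A', 'N330T']

Answer: C586E,H922A,N330T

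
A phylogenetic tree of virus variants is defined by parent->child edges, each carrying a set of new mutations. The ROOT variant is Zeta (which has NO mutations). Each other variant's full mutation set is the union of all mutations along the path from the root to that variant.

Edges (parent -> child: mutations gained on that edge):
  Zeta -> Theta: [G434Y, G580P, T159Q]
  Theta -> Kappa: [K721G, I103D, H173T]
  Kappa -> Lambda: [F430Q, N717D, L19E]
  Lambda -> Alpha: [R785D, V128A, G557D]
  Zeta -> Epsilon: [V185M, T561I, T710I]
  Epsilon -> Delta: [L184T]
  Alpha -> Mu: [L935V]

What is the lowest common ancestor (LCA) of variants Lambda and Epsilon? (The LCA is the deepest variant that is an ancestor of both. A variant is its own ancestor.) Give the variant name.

Answer: Zeta

Derivation:
Path from root to Lambda: Zeta -> Theta -> Kappa -> Lambda
  ancestors of Lambda: {Zeta, Theta, Kappa, Lambda}
Path from root to Epsilon: Zeta -> Epsilon
  ancestors of Epsilon: {Zeta, Epsilon}
Common ancestors: {Zeta}
Walk up from Epsilon: Epsilon (not in ancestors of Lambda), Zeta (in ancestors of Lambda)
Deepest common ancestor (LCA) = Zeta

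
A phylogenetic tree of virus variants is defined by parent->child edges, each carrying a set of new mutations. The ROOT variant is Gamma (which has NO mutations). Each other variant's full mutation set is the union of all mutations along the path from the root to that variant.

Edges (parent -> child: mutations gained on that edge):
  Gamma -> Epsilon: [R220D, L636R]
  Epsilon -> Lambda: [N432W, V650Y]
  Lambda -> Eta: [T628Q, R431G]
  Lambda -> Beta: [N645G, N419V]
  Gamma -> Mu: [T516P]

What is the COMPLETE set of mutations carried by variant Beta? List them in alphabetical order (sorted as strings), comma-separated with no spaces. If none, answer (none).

Answer: L636R,N419V,N432W,N645G,R220D,V650Y

Derivation:
At Gamma: gained [] -> total []
At Epsilon: gained ['R220D', 'L636R'] -> total ['L636R', 'R220D']
At Lambda: gained ['N432W', 'V650Y'] -> total ['L636R', 'N432W', 'R220D', 'V650Y']
At Beta: gained ['N645G', 'N419V'] -> total ['L636R', 'N419V', 'N432W', 'N645G', 'R220D', 'V650Y']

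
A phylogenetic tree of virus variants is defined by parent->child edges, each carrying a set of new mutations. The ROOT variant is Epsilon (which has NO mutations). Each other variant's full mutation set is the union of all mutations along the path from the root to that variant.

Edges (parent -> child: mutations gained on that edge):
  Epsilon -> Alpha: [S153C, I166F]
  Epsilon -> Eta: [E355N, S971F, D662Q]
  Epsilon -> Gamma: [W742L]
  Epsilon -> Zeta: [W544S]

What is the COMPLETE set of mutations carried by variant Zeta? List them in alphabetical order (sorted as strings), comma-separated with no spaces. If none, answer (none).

At Epsilon: gained [] -> total []
At Zeta: gained ['W544S'] -> total ['W544S']

Answer: W544S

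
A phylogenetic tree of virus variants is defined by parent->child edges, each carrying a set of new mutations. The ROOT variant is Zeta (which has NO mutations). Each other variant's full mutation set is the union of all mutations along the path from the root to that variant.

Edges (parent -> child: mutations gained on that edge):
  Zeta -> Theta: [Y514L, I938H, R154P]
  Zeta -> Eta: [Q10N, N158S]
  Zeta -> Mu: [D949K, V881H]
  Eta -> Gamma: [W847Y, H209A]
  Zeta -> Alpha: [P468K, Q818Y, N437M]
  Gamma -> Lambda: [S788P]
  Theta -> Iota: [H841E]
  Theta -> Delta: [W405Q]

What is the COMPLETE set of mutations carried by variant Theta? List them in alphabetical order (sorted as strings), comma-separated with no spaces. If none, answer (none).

Answer: I938H,R154P,Y514L

Derivation:
At Zeta: gained [] -> total []
At Theta: gained ['Y514L', 'I938H', 'R154P'] -> total ['I938H', 'R154P', 'Y514L']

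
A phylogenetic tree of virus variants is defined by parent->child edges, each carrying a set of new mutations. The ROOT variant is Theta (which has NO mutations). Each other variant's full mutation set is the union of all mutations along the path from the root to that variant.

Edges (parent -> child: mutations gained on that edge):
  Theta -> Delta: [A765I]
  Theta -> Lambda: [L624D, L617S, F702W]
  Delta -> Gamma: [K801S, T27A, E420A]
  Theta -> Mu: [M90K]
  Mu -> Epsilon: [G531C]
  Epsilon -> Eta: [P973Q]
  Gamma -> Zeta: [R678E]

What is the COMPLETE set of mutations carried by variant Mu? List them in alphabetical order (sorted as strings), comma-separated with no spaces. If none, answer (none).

Answer: M90K

Derivation:
At Theta: gained [] -> total []
At Mu: gained ['M90K'] -> total ['M90K']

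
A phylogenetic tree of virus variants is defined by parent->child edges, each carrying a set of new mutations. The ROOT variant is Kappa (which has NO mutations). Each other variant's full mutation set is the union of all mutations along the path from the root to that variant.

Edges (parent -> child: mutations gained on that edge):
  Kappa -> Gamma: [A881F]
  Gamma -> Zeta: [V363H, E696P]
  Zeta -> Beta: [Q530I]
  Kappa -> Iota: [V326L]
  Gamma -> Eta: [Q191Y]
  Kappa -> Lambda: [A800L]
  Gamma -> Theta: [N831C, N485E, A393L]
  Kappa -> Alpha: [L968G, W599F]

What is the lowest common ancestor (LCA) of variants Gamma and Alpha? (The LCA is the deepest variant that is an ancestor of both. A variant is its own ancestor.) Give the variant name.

Path from root to Gamma: Kappa -> Gamma
  ancestors of Gamma: {Kappa, Gamma}
Path from root to Alpha: Kappa -> Alpha
  ancestors of Alpha: {Kappa, Alpha}
Common ancestors: {Kappa}
Walk up from Alpha: Alpha (not in ancestors of Gamma), Kappa (in ancestors of Gamma)
Deepest common ancestor (LCA) = Kappa

Answer: Kappa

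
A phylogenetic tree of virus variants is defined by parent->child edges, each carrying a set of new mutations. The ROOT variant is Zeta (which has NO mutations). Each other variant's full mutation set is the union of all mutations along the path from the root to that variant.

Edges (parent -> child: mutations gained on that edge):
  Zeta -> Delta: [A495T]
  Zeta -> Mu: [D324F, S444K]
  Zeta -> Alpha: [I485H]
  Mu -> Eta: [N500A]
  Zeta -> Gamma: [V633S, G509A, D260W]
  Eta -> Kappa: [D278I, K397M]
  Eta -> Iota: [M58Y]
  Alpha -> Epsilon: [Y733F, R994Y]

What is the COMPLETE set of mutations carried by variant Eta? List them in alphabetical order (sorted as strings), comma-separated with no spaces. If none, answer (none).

Answer: D324F,N500A,S444K

Derivation:
At Zeta: gained [] -> total []
At Mu: gained ['D324F', 'S444K'] -> total ['D324F', 'S444K']
At Eta: gained ['N500A'] -> total ['D324F', 'N500A', 'S444K']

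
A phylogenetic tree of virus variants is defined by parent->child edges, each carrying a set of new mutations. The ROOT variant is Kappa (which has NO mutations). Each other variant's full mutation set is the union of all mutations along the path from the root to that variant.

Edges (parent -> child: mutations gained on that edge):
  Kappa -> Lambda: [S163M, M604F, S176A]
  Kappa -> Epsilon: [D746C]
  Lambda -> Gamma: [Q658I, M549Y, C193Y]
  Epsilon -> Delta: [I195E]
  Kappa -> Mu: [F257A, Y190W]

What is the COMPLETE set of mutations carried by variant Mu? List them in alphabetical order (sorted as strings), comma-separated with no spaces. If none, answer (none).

Answer: F257A,Y190W

Derivation:
At Kappa: gained [] -> total []
At Mu: gained ['F257A', 'Y190W'] -> total ['F257A', 'Y190W']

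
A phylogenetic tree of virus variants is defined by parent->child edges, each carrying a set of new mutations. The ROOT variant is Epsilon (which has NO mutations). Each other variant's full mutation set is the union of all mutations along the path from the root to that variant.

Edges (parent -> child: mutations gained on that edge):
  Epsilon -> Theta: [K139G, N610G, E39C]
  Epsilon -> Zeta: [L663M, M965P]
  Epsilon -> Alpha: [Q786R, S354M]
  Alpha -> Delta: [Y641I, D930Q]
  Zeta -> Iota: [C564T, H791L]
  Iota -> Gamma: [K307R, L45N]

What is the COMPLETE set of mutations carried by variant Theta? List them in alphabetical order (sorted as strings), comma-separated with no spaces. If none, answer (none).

Answer: E39C,K139G,N610G

Derivation:
At Epsilon: gained [] -> total []
At Theta: gained ['K139G', 'N610G', 'E39C'] -> total ['E39C', 'K139G', 'N610G']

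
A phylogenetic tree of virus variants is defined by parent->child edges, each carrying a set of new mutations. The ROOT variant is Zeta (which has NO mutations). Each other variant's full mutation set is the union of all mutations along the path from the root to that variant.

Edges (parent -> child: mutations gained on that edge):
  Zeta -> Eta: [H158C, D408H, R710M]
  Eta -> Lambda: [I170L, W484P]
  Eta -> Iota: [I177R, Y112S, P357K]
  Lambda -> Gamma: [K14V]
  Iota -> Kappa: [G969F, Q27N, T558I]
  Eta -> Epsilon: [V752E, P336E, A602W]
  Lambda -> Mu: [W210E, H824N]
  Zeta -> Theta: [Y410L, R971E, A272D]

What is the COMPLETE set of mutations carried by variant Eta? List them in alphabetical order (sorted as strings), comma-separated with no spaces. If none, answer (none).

At Zeta: gained [] -> total []
At Eta: gained ['H158C', 'D408H', 'R710M'] -> total ['D408H', 'H158C', 'R710M']

Answer: D408H,H158C,R710M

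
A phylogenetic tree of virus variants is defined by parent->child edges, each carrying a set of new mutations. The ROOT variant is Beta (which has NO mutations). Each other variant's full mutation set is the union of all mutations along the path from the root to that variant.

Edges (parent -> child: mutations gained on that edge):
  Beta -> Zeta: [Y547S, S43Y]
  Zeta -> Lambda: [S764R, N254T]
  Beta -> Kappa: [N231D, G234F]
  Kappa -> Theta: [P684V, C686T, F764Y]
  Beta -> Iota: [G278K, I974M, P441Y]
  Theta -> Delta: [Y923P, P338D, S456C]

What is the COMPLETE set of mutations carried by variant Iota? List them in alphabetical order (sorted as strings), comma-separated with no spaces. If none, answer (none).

At Beta: gained [] -> total []
At Iota: gained ['G278K', 'I974M', 'P441Y'] -> total ['G278K', 'I974M', 'P441Y']

Answer: G278K,I974M,P441Y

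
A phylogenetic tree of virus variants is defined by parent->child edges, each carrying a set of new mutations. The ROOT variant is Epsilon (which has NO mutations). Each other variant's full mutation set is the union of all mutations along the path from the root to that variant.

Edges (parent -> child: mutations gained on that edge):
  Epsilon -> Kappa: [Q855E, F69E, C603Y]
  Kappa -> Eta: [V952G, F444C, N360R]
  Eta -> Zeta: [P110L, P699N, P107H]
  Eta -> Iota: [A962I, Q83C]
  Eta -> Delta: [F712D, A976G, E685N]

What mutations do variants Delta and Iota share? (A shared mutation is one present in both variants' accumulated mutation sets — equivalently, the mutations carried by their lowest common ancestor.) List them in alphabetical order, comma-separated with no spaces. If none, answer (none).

Accumulating mutations along path to Delta:
  At Epsilon: gained [] -> total []
  At Kappa: gained ['Q855E', 'F69E', 'C603Y'] -> total ['C603Y', 'F69E', 'Q855E']
  At Eta: gained ['V952G', 'F444C', 'N360R'] -> total ['C603Y', 'F444C', 'F69E', 'N360R', 'Q855E', 'V952G']
  At Delta: gained ['F712D', 'A976G', 'E685N'] -> total ['A976G', 'C603Y', 'E685N', 'F444C', 'F69E', 'F712D', 'N360R', 'Q855E', 'V952G']
Mutations(Delta) = ['A976G', 'C603Y', 'E685N', 'F444C', 'F69E', 'F712D', 'N360R', 'Q855E', 'V952G']
Accumulating mutations along path to Iota:
  At Epsilon: gained [] -> total []
  At Kappa: gained ['Q855E', 'F69E', 'C603Y'] -> total ['C603Y', 'F69E', 'Q855E']
  At Eta: gained ['V952G', 'F444C', 'N360R'] -> total ['C603Y', 'F444C', 'F69E', 'N360R', 'Q855E', 'V952G']
  At Iota: gained ['A962I', 'Q83C'] -> total ['A962I', 'C603Y', 'F444C', 'F69E', 'N360R', 'Q83C', 'Q855E', 'V952G']
Mutations(Iota) = ['A962I', 'C603Y', 'F444C', 'F69E', 'N360R', 'Q83C', 'Q855E', 'V952G']
Intersection: ['A976G', 'C603Y', 'E685N', 'F444C', 'F69E', 'F712D', 'N360R', 'Q855E', 'V952G'] ∩ ['A962I', 'C603Y', 'F444C', 'F69E', 'N360R', 'Q83C', 'Q855E', 'V952G'] = ['C603Y', 'F444C', 'F69E', 'N360R', 'Q855E', 'V952G']

Answer: C603Y,F444C,F69E,N360R,Q855E,V952G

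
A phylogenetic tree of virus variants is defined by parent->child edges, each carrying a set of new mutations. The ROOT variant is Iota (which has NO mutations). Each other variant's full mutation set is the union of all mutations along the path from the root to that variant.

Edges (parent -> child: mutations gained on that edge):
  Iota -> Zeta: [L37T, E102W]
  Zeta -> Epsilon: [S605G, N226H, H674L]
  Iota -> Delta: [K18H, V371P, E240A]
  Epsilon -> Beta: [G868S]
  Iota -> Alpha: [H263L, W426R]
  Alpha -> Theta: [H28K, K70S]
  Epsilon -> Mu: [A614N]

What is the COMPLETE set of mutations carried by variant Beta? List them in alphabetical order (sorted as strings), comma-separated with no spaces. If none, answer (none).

Answer: E102W,G868S,H674L,L37T,N226H,S605G

Derivation:
At Iota: gained [] -> total []
At Zeta: gained ['L37T', 'E102W'] -> total ['E102W', 'L37T']
At Epsilon: gained ['S605G', 'N226H', 'H674L'] -> total ['E102W', 'H674L', 'L37T', 'N226H', 'S605G']
At Beta: gained ['G868S'] -> total ['E102W', 'G868S', 'H674L', 'L37T', 'N226H', 'S605G']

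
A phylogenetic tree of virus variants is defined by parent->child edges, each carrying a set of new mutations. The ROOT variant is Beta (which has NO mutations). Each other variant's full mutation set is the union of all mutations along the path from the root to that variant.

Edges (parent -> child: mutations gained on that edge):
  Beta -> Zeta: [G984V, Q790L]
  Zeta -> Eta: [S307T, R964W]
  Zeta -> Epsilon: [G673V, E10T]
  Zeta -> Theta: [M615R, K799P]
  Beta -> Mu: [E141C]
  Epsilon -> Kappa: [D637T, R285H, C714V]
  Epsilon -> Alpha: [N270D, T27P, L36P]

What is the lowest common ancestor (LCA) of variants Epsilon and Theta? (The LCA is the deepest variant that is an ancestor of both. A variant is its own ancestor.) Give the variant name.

Path from root to Epsilon: Beta -> Zeta -> Epsilon
  ancestors of Epsilon: {Beta, Zeta, Epsilon}
Path from root to Theta: Beta -> Zeta -> Theta
  ancestors of Theta: {Beta, Zeta, Theta}
Common ancestors: {Beta, Zeta}
Walk up from Theta: Theta (not in ancestors of Epsilon), Zeta (in ancestors of Epsilon), Beta (in ancestors of Epsilon)
Deepest common ancestor (LCA) = Zeta

Answer: Zeta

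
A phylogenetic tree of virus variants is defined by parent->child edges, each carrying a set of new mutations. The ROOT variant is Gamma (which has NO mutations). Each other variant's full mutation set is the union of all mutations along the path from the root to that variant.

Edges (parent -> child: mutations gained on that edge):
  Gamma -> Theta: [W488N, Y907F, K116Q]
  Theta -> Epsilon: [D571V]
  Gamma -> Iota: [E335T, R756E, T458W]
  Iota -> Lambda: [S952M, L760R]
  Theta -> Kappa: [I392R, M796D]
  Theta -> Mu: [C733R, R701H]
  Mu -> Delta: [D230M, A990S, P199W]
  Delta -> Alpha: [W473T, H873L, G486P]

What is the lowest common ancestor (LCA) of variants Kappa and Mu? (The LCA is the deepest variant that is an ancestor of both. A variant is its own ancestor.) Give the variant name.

Path from root to Kappa: Gamma -> Theta -> Kappa
  ancestors of Kappa: {Gamma, Theta, Kappa}
Path from root to Mu: Gamma -> Theta -> Mu
  ancestors of Mu: {Gamma, Theta, Mu}
Common ancestors: {Gamma, Theta}
Walk up from Mu: Mu (not in ancestors of Kappa), Theta (in ancestors of Kappa), Gamma (in ancestors of Kappa)
Deepest common ancestor (LCA) = Theta

Answer: Theta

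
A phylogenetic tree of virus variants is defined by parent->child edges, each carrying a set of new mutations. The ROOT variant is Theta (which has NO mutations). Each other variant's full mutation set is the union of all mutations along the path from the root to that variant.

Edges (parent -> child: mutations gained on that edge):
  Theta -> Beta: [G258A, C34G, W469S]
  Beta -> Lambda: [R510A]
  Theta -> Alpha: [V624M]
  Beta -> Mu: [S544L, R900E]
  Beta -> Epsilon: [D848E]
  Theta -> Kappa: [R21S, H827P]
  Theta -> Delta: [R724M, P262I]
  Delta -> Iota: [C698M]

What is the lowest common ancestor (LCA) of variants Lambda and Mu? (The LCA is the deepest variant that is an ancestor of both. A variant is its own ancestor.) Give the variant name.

Answer: Beta

Derivation:
Path from root to Lambda: Theta -> Beta -> Lambda
  ancestors of Lambda: {Theta, Beta, Lambda}
Path from root to Mu: Theta -> Beta -> Mu
  ancestors of Mu: {Theta, Beta, Mu}
Common ancestors: {Theta, Beta}
Walk up from Mu: Mu (not in ancestors of Lambda), Beta (in ancestors of Lambda), Theta (in ancestors of Lambda)
Deepest common ancestor (LCA) = Beta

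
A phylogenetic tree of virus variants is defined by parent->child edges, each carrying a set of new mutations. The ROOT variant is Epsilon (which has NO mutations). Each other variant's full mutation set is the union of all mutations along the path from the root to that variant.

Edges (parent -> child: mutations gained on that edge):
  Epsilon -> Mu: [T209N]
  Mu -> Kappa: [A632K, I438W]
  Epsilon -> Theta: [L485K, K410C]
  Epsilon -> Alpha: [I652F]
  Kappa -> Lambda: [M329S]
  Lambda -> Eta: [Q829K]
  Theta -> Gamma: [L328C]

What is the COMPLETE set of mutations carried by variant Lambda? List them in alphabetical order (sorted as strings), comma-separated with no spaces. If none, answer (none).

Answer: A632K,I438W,M329S,T209N

Derivation:
At Epsilon: gained [] -> total []
At Mu: gained ['T209N'] -> total ['T209N']
At Kappa: gained ['A632K', 'I438W'] -> total ['A632K', 'I438W', 'T209N']
At Lambda: gained ['M329S'] -> total ['A632K', 'I438W', 'M329S', 'T209N']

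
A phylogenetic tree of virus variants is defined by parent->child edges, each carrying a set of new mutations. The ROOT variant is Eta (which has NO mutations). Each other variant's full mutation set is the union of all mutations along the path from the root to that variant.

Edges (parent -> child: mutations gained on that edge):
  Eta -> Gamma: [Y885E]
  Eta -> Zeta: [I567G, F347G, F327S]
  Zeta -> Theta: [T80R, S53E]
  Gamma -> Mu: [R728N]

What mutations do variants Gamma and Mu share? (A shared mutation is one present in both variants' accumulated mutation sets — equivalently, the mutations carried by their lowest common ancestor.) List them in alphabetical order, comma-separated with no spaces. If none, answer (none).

Accumulating mutations along path to Gamma:
  At Eta: gained [] -> total []
  At Gamma: gained ['Y885E'] -> total ['Y885E']
Mutations(Gamma) = ['Y885E']
Accumulating mutations along path to Mu:
  At Eta: gained [] -> total []
  At Gamma: gained ['Y885E'] -> total ['Y885E']
  At Mu: gained ['R728N'] -> total ['R728N', 'Y885E']
Mutations(Mu) = ['R728N', 'Y885E']
Intersection: ['Y885E'] ∩ ['R728N', 'Y885E'] = ['Y885E']

Answer: Y885E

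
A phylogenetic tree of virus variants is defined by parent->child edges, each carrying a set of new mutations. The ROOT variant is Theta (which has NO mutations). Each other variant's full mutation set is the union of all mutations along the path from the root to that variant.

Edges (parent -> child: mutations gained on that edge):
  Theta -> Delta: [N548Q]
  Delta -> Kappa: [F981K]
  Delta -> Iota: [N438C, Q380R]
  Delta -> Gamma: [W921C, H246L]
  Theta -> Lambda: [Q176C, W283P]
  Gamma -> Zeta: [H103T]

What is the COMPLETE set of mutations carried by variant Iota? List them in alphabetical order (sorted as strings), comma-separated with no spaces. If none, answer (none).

At Theta: gained [] -> total []
At Delta: gained ['N548Q'] -> total ['N548Q']
At Iota: gained ['N438C', 'Q380R'] -> total ['N438C', 'N548Q', 'Q380R']

Answer: N438C,N548Q,Q380R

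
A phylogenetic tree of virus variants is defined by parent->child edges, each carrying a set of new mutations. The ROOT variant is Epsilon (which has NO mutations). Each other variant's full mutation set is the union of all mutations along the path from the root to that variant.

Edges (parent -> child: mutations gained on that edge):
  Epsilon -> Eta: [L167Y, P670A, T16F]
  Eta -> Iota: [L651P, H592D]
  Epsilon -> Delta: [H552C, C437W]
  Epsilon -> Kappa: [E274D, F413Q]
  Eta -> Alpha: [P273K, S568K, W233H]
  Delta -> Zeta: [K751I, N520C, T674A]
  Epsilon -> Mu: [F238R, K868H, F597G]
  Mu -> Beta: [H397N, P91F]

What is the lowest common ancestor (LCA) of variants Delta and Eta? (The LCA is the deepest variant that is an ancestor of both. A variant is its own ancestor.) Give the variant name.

Answer: Epsilon

Derivation:
Path from root to Delta: Epsilon -> Delta
  ancestors of Delta: {Epsilon, Delta}
Path from root to Eta: Epsilon -> Eta
  ancestors of Eta: {Epsilon, Eta}
Common ancestors: {Epsilon}
Walk up from Eta: Eta (not in ancestors of Delta), Epsilon (in ancestors of Delta)
Deepest common ancestor (LCA) = Epsilon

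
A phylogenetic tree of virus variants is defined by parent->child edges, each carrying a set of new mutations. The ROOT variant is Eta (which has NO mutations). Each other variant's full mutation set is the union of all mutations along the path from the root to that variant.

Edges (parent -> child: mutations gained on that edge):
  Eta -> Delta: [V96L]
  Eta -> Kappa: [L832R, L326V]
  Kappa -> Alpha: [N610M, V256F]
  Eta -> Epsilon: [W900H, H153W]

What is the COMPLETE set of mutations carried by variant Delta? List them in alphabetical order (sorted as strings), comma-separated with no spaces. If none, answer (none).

At Eta: gained [] -> total []
At Delta: gained ['V96L'] -> total ['V96L']

Answer: V96L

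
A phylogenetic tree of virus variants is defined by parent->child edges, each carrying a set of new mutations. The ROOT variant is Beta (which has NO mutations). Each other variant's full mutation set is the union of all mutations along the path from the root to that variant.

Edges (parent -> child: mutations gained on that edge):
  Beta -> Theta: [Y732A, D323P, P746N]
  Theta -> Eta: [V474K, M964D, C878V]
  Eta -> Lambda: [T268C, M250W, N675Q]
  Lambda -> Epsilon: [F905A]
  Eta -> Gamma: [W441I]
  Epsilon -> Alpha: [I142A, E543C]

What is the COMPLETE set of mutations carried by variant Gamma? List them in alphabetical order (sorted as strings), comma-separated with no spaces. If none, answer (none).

Answer: C878V,D323P,M964D,P746N,V474K,W441I,Y732A

Derivation:
At Beta: gained [] -> total []
At Theta: gained ['Y732A', 'D323P', 'P746N'] -> total ['D323P', 'P746N', 'Y732A']
At Eta: gained ['V474K', 'M964D', 'C878V'] -> total ['C878V', 'D323P', 'M964D', 'P746N', 'V474K', 'Y732A']
At Gamma: gained ['W441I'] -> total ['C878V', 'D323P', 'M964D', 'P746N', 'V474K', 'W441I', 'Y732A']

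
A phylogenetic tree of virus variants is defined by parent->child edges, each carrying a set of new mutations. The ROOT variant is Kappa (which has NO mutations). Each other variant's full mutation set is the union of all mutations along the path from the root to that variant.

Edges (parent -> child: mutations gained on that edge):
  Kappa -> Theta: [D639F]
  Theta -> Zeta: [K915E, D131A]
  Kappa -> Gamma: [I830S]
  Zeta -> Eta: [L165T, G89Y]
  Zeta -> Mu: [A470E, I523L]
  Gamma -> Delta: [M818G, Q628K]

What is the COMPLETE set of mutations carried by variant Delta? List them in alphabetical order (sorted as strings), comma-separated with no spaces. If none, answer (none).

Answer: I830S,M818G,Q628K

Derivation:
At Kappa: gained [] -> total []
At Gamma: gained ['I830S'] -> total ['I830S']
At Delta: gained ['M818G', 'Q628K'] -> total ['I830S', 'M818G', 'Q628K']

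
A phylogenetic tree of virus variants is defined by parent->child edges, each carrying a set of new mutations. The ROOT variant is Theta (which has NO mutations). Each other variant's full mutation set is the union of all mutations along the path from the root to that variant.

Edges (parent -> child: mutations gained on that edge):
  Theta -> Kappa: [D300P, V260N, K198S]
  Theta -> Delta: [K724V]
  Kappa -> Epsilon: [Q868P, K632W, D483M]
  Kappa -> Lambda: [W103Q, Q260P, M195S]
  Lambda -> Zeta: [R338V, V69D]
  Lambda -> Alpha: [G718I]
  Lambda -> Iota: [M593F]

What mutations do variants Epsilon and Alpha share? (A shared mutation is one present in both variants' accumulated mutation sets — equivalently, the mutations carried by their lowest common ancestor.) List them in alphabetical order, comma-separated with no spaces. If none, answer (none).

Accumulating mutations along path to Epsilon:
  At Theta: gained [] -> total []
  At Kappa: gained ['D300P', 'V260N', 'K198S'] -> total ['D300P', 'K198S', 'V260N']
  At Epsilon: gained ['Q868P', 'K632W', 'D483M'] -> total ['D300P', 'D483M', 'K198S', 'K632W', 'Q868P', 'V260N']
Mutations(Epsilon) = ['D300P', 'D483M', 'K198S', 'K632W', 'Q868P', 'V260N']
Accumulating mutations along path to Alpha:
  At Theta: gained [] -> total []
  At Kappa: gained ['D300P', 'V260N', 'K198S'] -> total ['D300P', 'K198S', 'V260N']
  At Lambda: gained ['W103Q', 'Q260P', 'M195S'] -> total ['D300P', 'K198S', 'M195S', 'Q260P', 'V260N', 'W103Q']
  At Alpha: gained ['G718I'] -> total ['D300P', 'G718I', 'K198S', 'M195S', 'Q260P', 'V260N', 'W103Q']
Mutations(Alpha) = ['D300P', 'G718I', 'K198S', 'M195S', 'Q260P', 'V260N', 'W103Q']
Intersection: ['D300P', 'D483M', 'K198S', 'K632W', 'Q868P', 'V260N'] ∩ ['D300P', 'G718I', 'K198S', 'M195S', 'Q260P', 'V260N', 'W103Q'] = ['D300P', 'K198S', 'V260N']

Answer: D300P,K198S,V260N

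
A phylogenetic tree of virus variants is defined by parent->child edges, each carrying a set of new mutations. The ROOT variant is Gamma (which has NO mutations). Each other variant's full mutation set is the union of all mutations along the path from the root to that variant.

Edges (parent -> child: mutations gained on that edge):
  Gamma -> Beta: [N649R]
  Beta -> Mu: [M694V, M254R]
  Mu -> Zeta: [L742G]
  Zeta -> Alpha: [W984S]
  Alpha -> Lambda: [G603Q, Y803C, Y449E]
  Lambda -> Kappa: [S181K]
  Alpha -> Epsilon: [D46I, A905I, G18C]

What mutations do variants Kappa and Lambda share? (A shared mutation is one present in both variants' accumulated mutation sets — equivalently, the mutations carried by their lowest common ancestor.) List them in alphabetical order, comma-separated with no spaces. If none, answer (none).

Answer: G603Q,L742G,M254R,M694V,N649R,W984S,Y449E,Y803C

Derivation:
Accumulating mutations along path to Kappa:
  At Gamma: gained [] -> total []
  At Beta: gained ['N649R'] -> total ['N649R']
  At Mu: gained ['M694V', 'M254R'] -> total ['M254R', 'M694V', 'N649R']
  At Zeta: gained ['L742G'] -> total ['L742G', 'M254R', 'M694V', 'N649R']
  At Alpha: gained ['W984S'] -> total ['L742G', 'M254R', 'M694V', 'N649R', 'W984S']
  At Lambda: gained ['G603Q', 'Y803C', 'Y449E'] -> total ['G603Q', 'L742G', 'M254R', 'M694V', 'N649R', 'W984S', 'Y449E', 'Y803C']
  At Kappa: gained ['S181K'] -> total ['G603Q', 'L742G', 'M254R', 'M694V', 'N649R', 'S181K', 'W984S', 'Y449E', 'Y803C']
Mutations(Kappa) = ['G603Q', 'L742G', 'M254R', 'M694V', 'N649R', 'S181K', 'W984S', 'Y449E', 'Y803C']
Accumulating mutations along path to Lambda:
  At Gamma: gained [] -> total []
  At Beta: gained ['N649R'] -> total ['N649R']
  At Mu: gained ['M694V', 'M254R'] -> total ['M254R', 'M694V', 'N649R']
  At Zeta: gained ['L742G'] -> total ['L742G', 'M254R', 'M694V', 'N649R']
  At Alpha: gained ['W984S'] -> total ['L742G', 'M254R', 'M694V', 'N649R', 'W984S']
  At Lambda: gained ['G603Q', 'Y803C', 'Y449E'] -> total ['G603Q', 'L742G', 'M254R', 'M694V', 'N649R', 'W984S', 'Y449E', 'Y803C']
Mutations(Lambda) = ['G603Q', 'L742G', 'M254R', 'M694V', 'N649R', 'W984S', 'Y449E', 'Y803C']
Intersection: ['G603Q', 'L742G', 'M254R', 'M694V', 'N649R', 'S181K', 'W984S', 'Y449E', 'Y803C'] ∩ ['G603Q', 'L742G', 'M254R', 'M694V', 'N649R', 'W984S', 'Y449E', 'Y803C'] = ['G603Q', 'L742G', 'M254R', 'M694V', 'N649R', 'W984S', 'Y449E', 'Y803C']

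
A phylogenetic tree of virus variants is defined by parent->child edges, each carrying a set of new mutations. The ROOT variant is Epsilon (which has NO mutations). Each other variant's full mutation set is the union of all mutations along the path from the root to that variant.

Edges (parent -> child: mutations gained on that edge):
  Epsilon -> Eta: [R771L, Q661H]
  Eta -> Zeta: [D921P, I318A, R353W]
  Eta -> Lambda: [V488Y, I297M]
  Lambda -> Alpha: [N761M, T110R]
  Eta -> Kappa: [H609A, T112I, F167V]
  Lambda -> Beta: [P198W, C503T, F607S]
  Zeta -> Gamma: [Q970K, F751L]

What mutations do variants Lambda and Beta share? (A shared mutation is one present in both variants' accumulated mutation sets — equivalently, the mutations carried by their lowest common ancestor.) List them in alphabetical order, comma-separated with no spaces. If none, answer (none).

Accumulating mutations along path to Lambda:
  At Epsilon: gained [] -> total []
  At Eta: gained ['R771L', 'Q661H'] -> total ['Q661H', 'R771L']
  At Lambda: gained ['V488Y', 'I297M'] -> total ['I297M', 'Q661H', 'R771L', 'V488Y']
Mutations(Lambda) = ['I297M', 'Q661H', 'R771L', 'V488Y']
Accumulating mutations along path to Beta:
  At Epsilon: gained [] -> total []
  At Eta: gained ['R771L', 'Q661H'] -> total ['Q661H', 'R771L']
  At Lambda: gained ['V488Y', 'I297M'] -> total ['I297M', 'Q661H', 'R771L', 'V488Y']
  At Beta: gained ['P198W', 'C503T', 'F607S'] -> total ['C503T', 'F607S', 'I297M', 'P198W', 'Q661H', 'R771L', 'V488Y']
Mutations(Beta) = ['C503T', 'F607S', 'I297M', 'P198W', 'Q661H', 'R771L', 'V488Y']
Intersection: ['I297M', 'Q661H', 'R771L', 'V488Y'] ∩ ['C503T', 'F607S', 'I297M', 'P198W', 'Q661H', 'R771L', 'V488Y'] = ['I297M', 'Q661H', 'R771L', 'V488Y']

Answer: I297M,Q661H,R771L,V488Y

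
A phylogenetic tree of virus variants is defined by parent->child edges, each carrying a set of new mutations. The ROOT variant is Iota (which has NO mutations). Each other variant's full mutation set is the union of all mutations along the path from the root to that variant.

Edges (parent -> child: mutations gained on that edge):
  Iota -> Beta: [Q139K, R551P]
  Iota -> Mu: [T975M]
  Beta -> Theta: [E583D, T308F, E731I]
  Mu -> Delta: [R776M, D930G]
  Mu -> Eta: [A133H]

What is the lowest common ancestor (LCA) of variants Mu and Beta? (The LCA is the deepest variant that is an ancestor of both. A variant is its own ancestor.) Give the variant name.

Path from root to Mu: Iota -> Mu
  ancestors of Mu: {Iota, Mu}
Path from root to Beta: Iota -> Beta
  ancestors of Beta: {Iota, Beta}
Common ancestors: {Iota}
Walk up from Beta: Beta (not in ancestors of Mu), Iota (in ancestors of Mu)
Deepest common ancestor (LCA) = Iota

Answer: Iota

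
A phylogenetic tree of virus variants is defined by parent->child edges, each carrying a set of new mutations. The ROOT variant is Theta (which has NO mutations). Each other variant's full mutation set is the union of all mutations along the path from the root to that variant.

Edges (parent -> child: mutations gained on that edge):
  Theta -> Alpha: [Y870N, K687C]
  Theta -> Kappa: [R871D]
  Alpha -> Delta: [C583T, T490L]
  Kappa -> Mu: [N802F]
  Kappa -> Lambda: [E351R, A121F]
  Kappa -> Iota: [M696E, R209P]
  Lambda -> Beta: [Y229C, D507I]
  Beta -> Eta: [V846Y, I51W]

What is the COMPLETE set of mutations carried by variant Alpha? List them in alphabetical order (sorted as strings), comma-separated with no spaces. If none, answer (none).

At Theta: gained [] -> total []
At Alpha: gained ['Y870N', 'K687C'] -> total ['K687C', 'Y870N']

Answer: K687C,Y870N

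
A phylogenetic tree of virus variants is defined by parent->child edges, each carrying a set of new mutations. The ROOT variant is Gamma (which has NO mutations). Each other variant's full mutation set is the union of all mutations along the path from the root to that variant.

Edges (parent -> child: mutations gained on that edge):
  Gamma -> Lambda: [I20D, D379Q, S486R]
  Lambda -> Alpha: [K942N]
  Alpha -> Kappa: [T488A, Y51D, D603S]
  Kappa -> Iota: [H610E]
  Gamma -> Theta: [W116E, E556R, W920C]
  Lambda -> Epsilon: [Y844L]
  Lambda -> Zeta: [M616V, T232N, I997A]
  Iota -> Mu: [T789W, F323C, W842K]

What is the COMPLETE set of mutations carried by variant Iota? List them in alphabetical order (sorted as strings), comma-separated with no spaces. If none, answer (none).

At Gamma: gained [] -> total []
At Lambda: gained ['I20D', 'D379Q', 'S486R'] -> total ['D379Q', 'I20D', 'S486R']
At Alpha: gained ['K942N'] -> total ['D379Q', 'I20D', 'K942N', 'S486R']
At Kappa: gained ['T488A', 'Y51D', 'D603S'] -> total ['D379Q', 'D603S', 'I20D', 'K942N', 'S486R', 'T488A', 'Y51D']
At Iota: gained ['H610E'] -> total ['D379Q', 'D603S', 'H610E', 'I20D', 'K942N', 'S486R', 'T488A', 'Y51D']

Answer: D379Q,D603S,H610E,I20D,K942N,S486R,T488A,Y51D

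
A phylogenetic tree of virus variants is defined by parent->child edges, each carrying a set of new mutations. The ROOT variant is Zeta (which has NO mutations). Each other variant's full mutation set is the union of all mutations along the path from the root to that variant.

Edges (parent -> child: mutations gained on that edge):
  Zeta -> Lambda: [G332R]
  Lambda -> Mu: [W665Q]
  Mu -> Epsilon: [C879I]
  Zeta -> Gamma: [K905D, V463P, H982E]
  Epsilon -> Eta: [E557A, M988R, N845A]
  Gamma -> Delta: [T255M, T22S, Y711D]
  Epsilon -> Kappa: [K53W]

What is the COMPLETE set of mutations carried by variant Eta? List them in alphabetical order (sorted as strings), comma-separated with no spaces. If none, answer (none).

At Zeta: gained [] -> total []
At Lambda: gained ['G332R'] -> total ['G332R']
At Mu: gained ['W665Q'] -> total ['G332R', 'W665Q']
At Epsilon: gained ['C879I'] -> total ['C879I', 'G332R', 'W665Q']
At Eta: gained ['E557A', 'M988R', 'N845A'] -> total ['C879I', 'E557A', 'G332R', 'M988R', 'N845A', 'W665Q']

Answer: C879I,E557A,G332R,M988R,N845A,W665Q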